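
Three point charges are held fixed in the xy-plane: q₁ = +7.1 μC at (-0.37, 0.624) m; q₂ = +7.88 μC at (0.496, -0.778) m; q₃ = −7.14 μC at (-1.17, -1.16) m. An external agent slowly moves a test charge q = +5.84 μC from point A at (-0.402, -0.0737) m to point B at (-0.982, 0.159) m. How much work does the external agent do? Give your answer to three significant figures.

For quasistatic motion the external work equals the change in potential energy: W_ext = qΔV = q(V_B − V_A).
At A: distances to the source charges are 0.698 m, 1.14 m, 1.33 m; V_A = Σ kqᵢ/rᵢ = 1.05×10⁵ V.
At B: distances to the source charges are 0.769 m, 1.75 m, 1.33 m; V_B = Σ kqᵢ/rᵢ = 7.53×10⁴ V.
ΔV = V_B − V_A = -2.99×10⁴ V.
W_ext = qΔV = (5.84×10⁻⁶ C)(-2.99×10⁴ V) = -0.174 J.

-0.174 J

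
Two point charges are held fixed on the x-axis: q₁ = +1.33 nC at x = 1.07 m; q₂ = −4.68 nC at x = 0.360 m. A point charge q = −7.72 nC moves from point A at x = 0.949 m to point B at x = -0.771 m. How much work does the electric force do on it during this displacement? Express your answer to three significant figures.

-4.48×10⁻⁷ J

The work done by the electric force is W_field = −ΔU = −q(V_B − V_A) = q(V_A − V_B).
At A: distances to the source charges are 0.121 m, 0.589 m; V_A = Σ kqᵢ/rᵢ = 27.4 V.
At B: distances to the source charges are 1.84 m, 1.13 m; V_B = Σ kqᵢ/rᵢ = -30.7 V.
ΔV = V_B − V_A = -58.1 V.
W_field = −qΔV = −(-7.72×10⁻⁹ C)(-58.1 V) = -4.48×10⁻⁷ J.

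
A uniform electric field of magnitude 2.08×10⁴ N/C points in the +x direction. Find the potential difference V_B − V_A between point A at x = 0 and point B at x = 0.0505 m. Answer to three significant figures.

-1050 V

In a uniform field, potential decreases in the direction of E: V_B − V_A = −E·Δx.
V_B − V_A = −(2.08×10⁴ V/m)(0.0505 m) = -1050 V.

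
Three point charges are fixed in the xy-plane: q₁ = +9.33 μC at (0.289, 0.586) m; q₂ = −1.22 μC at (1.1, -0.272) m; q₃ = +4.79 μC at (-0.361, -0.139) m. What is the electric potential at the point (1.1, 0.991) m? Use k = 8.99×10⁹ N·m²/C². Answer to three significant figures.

Electric potential is a scalar, so the contributions from each charge add algebraically: V = Σ kqᵢ/rᵢ.
Distances from the field point to each charge: r₁ = 0.907 m, r₂ = 1.26 m, r₃ = 1.85 m.
V = k[(9.33×10⁻⁶)/(0.907) + (-1.22×10⁻⁶)/(1.26) + (4.79×10⁻⁶)/(1.85)] = 1.07×10⁵ V.

1.07×10⁵ V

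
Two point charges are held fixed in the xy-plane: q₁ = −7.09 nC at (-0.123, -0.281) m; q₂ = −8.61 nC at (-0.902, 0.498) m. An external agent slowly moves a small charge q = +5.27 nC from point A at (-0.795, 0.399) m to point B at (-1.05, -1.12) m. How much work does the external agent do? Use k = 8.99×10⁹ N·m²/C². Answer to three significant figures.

For quasistatic motion the external work equals the change in potential energy: W_ext = qΔV = q(V_B − V_A).
At A: distances to the source charges are 0.956 m, 0.146 m; V_A = Σ kqᵢ/rᵢ = -598 V.
At B: distances to the source charges are 1.25 m, 1.62 m; V_B = Σ kqᵢ/rᵢ = -98.6 V.
ΔV = V_B − V_A = 499 V.
W_ext = qΔV = (5.27×10⁻⁹ C)(499 V) = 2.63×10⁻⁶ J.

2.63×10⁻⁶ J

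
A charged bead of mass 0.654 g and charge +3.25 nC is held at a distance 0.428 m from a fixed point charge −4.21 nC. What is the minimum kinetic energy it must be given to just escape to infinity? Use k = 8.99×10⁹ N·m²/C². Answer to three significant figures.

To just escape, total mechanical energy must reach zero at infinity: ½mv²_min + U = 0, so ½mv²_min = −U = |kQq|/r.
|U| = |kQq|/r = (8.99×10⁹ N·m²/C²)(4.21×10⁻⁹)(3.25×10⁻⁹)/(0.428) = 2.87×10⁻⁷ J.

2.87×10⁻⁷ J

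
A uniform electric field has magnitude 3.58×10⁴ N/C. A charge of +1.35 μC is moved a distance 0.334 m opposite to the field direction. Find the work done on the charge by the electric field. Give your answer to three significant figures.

The potential change for a displacement 0.334 m opposite to the field direction is ΔV = +Ed = 1.20×10⁴ V.
W_field = −qΔV = -0.0161 J.

-0.0161 J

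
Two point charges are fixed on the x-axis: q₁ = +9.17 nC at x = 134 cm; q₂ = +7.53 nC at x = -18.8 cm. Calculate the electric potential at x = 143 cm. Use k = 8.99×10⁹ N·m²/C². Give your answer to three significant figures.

958 V

Electric potential is a scalar, so the contributions from each charge add algebraically: V = Σ kqᵢ/rᵢ.
Distances from the field point to each charge: r₁ = 0.0900 m, r₂ = 1.62 m.
V = k[(9.17×10⁻⁹)/(0.0900) + (7.53×10⁻⁹)/(1.62)] = 958 V.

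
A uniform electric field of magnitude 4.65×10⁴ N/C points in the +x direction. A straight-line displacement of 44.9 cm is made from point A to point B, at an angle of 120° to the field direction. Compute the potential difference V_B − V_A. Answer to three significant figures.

1.04×10⁴ V

Only the component of displacement along E changes the potential: ΔV = −E·d·cosθ.
ΔV = −(4.65×10⁴ V/m)(0.449 m)cos120° = 1.04×10⁴ V.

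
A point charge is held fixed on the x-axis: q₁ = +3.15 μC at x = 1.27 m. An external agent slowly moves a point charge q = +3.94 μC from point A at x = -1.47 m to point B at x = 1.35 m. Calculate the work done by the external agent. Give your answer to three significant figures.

1.35 J

For quasistatic motion the external work equals the change in potential energy: W_ext = qΔV = q(V_B − V_A).
At A: distance to the source charge is 2.74 m; V_A = kq₁/r = 1.03×10⁴ V.
At B: distance to the source charge is 0.0800 m; V_B = kq₁/r = 3.54×10⁵ V.
ΔV = V_B − V_A = 3.44×10⁵ V.
W_ext = qΔV = (3.94×10⁻⁶ C)(3.44×10⁵ V) = 1.35 J.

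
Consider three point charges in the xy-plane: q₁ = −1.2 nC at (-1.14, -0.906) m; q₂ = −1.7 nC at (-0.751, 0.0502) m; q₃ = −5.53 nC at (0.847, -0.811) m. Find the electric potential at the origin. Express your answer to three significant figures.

Electric potential is a scalar, so the contributions from each charge add algebraically: V = Σ kqᵢ/rᵢ.
Distances from the field point to each charge: r₁ = 1.46 m, r₂ = 0.753 m, r₃ = 1.17 m.
V = k[(-1.20×10⁻⁹)/(1.46) + (-1.70×10⁻⁹)/(0.753) + (-5.53×10⁻⁹)/(1.17)] = -70.1 V.

-70.1 V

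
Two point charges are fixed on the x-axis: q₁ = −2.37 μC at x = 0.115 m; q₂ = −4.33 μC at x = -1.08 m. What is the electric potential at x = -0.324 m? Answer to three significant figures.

-1.00×10⁵ V

Electric potential is a scalar, so the contributions from each charge add algebraically: V = Σ kqᵢ/rᵢ.
Distances from the field point to each charge: r₁ = 0.439 m, r₂ = 0.756 m.
V = k[(-2.37×10⁻⁶)/(0.439) + (-4.33×10⁻⁶)/(0.756)] = -1.00×10⁵ V.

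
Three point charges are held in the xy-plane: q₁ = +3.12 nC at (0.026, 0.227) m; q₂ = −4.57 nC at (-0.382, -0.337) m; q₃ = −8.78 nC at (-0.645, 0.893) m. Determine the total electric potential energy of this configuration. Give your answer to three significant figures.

The work to assemble the configuration equals its total potential energy, U = Σ kqᵢqⱼ/rᵢⱼ over all pairs.
Pair separations: r₁₂ = 0.696 m, r₁₃ = 0.945 m, r₂₃ = 1.26 m.
U = (-1.84×10⁻⁷) + (-2.60×10⁻⁷) + (2.87×10⁻⁷) = -1.58×10⁻⁷ J.

-1.58×10⁻⁷ J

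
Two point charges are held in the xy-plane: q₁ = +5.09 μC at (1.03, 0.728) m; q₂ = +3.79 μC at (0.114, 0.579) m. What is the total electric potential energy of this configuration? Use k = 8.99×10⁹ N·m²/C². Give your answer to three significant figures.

0.187 J

The work to assemble the configuration equals its total potential energy, U = Σ kqᵢqⱼ/rᵢⱼ over all pairs.
Pair separations: r₁₂ = 0.928 m.
U = (0.187) = 0.187 J.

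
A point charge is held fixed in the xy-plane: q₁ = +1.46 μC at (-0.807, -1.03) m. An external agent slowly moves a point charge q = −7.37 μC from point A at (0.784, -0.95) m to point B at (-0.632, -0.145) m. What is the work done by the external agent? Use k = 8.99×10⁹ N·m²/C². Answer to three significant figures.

For quasistatic motion the external work equals the change in potential energy: W_ext = qΔV = q(V_B − V_A).
At A: distance to the source charge is 1.59 m; V_A = kq₁/r = 8240 V.
At B: distance to the source charge is 0.902 m; V_B = kq₁/r = 1.45×10⁴ V.
ΔV = V_B − V_A = 6310 V.
W_ext = qΔV = (-7.37×10⁻⁶ C)(6310 V) = -0.0465 J.

-0.0465 J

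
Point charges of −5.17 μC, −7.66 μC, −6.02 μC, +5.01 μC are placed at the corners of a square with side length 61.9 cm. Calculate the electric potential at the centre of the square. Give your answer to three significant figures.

-2.84×10⁵ V

Electric potential is a scalar, so the contributions from each charge add algebraically: V = Σ kqᵢ/rᵢ.
The distance from each corner to the centre is a√2/2 = 0.438 m.
V = k[(-5.17×10⁻⁶)/(0.438) + (-7.66×10⁻⁶)/(0.438) + (-6.02×10⁻⁶)/(0.438) + (5.01×10⁻⁶)/(0.438)] = -2.84×10⁵ V.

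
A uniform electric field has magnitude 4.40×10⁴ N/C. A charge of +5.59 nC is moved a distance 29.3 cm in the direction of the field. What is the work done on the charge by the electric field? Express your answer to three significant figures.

The potential change for a displacement 29.3 cm in the direction of the field is ΔV = −Ed = -1.29×10⁴ V.
W_field = −qΔV = 7.21×10⁻⁵ J.

7.21×10⁻⁵ J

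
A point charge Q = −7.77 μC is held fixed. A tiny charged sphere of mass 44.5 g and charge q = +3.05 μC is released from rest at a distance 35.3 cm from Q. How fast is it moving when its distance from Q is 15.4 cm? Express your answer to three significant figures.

Only the electrostatic force acts, so mechanical energy is conserved: ½mv² = U₁ − U₂ = kQq(1/r₁ − 1/r₂).
U₁ − U₂ = (8.99×10⁹ N·m²/C²)(-7.77×10⁻⁶ C)(3.05×10⁻⁶ C)(1/0.353 − 1/0.154) = 0.780 J.
v = √(2·0.780/0.0445) = 5.92 m/s.

5.92 m/s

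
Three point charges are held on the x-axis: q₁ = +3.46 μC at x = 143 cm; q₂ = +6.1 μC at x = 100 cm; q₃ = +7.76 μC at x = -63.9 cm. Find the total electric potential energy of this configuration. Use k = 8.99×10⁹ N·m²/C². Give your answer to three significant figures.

0.818 J

The work to assemble the configuration equals its total potential energy, U = Σ kqᵢqⱼ/rᵢⱼ over all pairs.
Pair separations: r₁₂ = 0.430 m, r₁₃ = 2.07 m, r₂₃ = 1.64 m.
U = (0.441) + (0.117) + (0.260) = 0.818 J.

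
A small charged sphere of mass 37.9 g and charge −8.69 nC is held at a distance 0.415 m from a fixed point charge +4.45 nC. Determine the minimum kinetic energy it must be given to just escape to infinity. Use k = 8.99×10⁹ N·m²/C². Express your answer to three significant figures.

8.38×10⁻⁷ J

To just escape, total mechanical energy must reach zero at infinity: ½mv²_min + U = 0, so ½mv²_min = −U = |kQq|/r.
|U| = |kQq|/r = (8.99×10⁹ N·m²/C²)(4.45×10⁻⁹)(8.69×10⁻⁹)/(0.415) = 8.38×10⁻⁷ J.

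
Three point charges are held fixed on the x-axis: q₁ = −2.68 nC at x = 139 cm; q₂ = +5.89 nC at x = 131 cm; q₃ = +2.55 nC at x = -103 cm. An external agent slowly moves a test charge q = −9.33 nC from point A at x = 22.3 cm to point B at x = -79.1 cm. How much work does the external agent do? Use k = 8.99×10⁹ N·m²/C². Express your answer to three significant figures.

-5.94×10⁻⁷ J

For quasistatic motion the external work equals the change in potential energy: W_ext = qΔV = q(V_B − V_A).
At A: distances to the source charges are 1.17 m, 1.09 m, 1.25 m; V_A = Σ kqᵢ/rᵢ = 46.4 V.
At B: distances to the source charges are 2.18 m, 2.10 m, 0.239 m; V_B = Σ kqᵢ/rᵢ = 110 V.
ΔV = V_B − V_A = 63.7 V.
W_ext = qΔV = (-9.33×10⁻⁹ C)(63.7 V) = -5.94×10⁻⁷ J.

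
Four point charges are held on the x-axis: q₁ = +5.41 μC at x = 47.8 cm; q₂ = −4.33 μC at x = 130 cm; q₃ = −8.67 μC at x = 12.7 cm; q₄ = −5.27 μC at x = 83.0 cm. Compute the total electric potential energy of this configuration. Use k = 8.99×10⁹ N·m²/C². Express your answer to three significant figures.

-0.877 J

The work to assemble the configuration equals its total potential energy, U = Σ kqᵢqⱼ/rᵢⱼ over all pairs.
Pair separations: r₁₂ = 0.822 m, r₁₃ = 0.351 m, r₁₄ = 0.352 m, r₂₃ = 1.17 m, r₂₄ = 0.470 m, r₃₄ = 0.703 m.
Summing all 6 pair terms gives U = -0.877 J.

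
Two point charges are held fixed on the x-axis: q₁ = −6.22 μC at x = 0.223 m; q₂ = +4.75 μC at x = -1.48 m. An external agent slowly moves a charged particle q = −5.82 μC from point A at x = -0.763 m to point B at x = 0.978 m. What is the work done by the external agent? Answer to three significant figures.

For quasistatic motion the external work equals the change in potential energy: W_ext = qΔV = q(V_B − V_A).
At A: distances to the source charges are 0.986 m, 0.717 m; V_A = Σ kqᵢ/rᵢ = 2850 V.
At B: distances to the source charges are 0.755 m, 2.46 m; V_B = Σ kqᵢ/rᵢ = -5.67×10⁴ V.
ΔV = V_B − V_A = -5.95×10⁴ V.
W_ext = qΔV = (-5.82×10⁻⁶ C)(-5.95×10⁴ V) = 0.346 J.

0.346 J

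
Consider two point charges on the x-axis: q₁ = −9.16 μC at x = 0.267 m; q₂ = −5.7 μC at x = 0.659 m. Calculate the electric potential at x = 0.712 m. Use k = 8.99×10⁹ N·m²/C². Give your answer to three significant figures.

-1.15×10⁶ V

Electric potential is a scalar, so the contributions from each charge add algebraically: V = Σ kqᵢ/rᵢ.
Distances from the field point to each charge: r₁ = 0.445 m, r₂ = 0.0530 m.
V = k[(-9.16×10⁻⁶)/(0.445) + (-5.70×10⁻⁶)/(0.0530)] = -1.15×10⁶ V.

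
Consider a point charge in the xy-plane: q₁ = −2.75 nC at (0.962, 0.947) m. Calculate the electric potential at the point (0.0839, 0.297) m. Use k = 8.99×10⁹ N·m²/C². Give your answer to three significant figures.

Electric potential is a scalar, so the contributions from each charge add algebraically: V = Σ kqᵢ/rᵢ.
Distances from the field point to each charge: r₁ = 1.09 m.
V = k[(-2.75×10⁻⁹)/(1.09)] = -22.6 V.

-22.6 V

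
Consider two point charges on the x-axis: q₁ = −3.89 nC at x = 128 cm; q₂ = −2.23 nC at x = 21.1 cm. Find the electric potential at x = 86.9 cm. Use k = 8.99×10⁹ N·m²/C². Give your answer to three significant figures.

The total potential is the scalar sum of each charge's contribution, V = Σ kqᵢ/rᵢ.
Distances from the field point to each charge: r₁ = 0.411 m, r₂ = 0.658 m.
V = k[(-3.89×10⁻⁹)/(0.411) + (-2.23×10⁻⁹)/(0.658)] = -116 V.

-116 V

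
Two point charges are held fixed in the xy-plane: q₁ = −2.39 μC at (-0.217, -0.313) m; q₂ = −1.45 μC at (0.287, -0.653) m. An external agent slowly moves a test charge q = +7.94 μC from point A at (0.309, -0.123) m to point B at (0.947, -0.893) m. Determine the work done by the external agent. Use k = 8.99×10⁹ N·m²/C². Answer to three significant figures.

0.222 J

For quasistatic motion the external work equals the change in potential energy: W_ext = qΔV = q(V_B − V_A).
At A: distances to the source charges are 0.559 m, 0.530 m; V_A = Σ kqᵢ/rᵢ = -6.30×10⁴ V.
At B: distances to the source charges are 1.30 m, 0.702 m; V_B = Σ kqᵢ/rᵢ = -3.51×10⁴ V.
ΔV = V_B − V_A = 2.79×10⁴ V.
W_ext = qΔV = (7.94×10⁻⁶ C)(2.79×10⁴ V) = 0.222 J.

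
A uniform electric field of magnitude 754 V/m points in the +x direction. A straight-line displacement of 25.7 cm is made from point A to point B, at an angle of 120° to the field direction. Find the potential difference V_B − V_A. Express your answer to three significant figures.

96.9 V

Only the component of displacement along E changes the potential: ΔV = −E·d·cosθ.
ΔV = −(754 V/m)(0.257 m)cos120° = 96.9 V.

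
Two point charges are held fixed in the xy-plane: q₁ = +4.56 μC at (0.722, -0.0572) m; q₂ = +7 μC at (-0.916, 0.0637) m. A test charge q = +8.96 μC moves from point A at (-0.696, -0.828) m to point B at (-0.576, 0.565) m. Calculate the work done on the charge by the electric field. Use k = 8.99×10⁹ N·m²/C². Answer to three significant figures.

The work done by the electric force is W_field = −ΔU = −q(V_B − V_A) = q(V_A − V_B).
At A: distances to the source charges are 1.61 m, 0.918 m; V_A = Σ kqᵢ/rᵢ = 9.39×10⁴ V.
At B: distances to the source charges are 1.44 m, 0.606 m; V_B = Σ kqᵢ/rᵢ = 1.32×10⁵ V.
ΔV = V_B − V_A = 3.85×10⁴ V.
W_field = −qΔV = −(8.96×10⁻⁶ C)(3.85×10⁴ V) = -0.345 J.

-0.345 J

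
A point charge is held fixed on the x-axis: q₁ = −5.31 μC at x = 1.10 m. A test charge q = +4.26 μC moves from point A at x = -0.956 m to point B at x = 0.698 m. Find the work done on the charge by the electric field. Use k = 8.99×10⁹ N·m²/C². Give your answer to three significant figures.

The work done by the electric force is W_field = −ΔU = −q(V_B − V_A) = q(V_A − V_B).
At A: distance to the source charge is 2.06 m; V_A = kq₁/r = -2.32×10⁴ V.
At B: distance to the source charge is 0.402 m; V_B = kq₁/r = -1.19×10⁵ V.
ΔV = V_B − V_A = -9.55×10⁴ V.
W_field = −qΔV = −(4.26×10⁻⁶ C)(-9.55×10⁴ V) = 0.407 J.

0.407 J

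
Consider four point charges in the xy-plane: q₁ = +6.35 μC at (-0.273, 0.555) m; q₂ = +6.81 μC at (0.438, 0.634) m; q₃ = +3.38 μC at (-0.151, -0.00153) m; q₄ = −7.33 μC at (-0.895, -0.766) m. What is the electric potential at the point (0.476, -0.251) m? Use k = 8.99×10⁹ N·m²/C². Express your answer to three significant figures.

1.21×10⁵ V

Electric potential is a scalar, so the contributions from each charge add algebraically: V = Σ kqᵢ/rᵢ.
Distances from the field point to each charge: r₁ = 1.10 m, r₂ = 0.886 m, r₃ = 0.675 m, r₄ = 1.46 m.
V = k[(6.35×10⁻⁶)/(1.10) + (6.81×10⁻⁶)/(0.886) + (3.38×10⁻⁶)/(0.675) + (-7.33×10⁻⁶)/(1.46)] = 1.21×10⁵ V.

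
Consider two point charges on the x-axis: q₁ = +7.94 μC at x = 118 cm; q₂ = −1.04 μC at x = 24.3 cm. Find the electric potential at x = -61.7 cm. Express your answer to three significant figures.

The total potential is the scalar sum of each charge's contribution, V = Σ kqᵢ/rᵢ.
Distances from the field point to each charge: r₁ = 1.80 m, r₂ = 0.860 m.
V = k[(7.94×10⁻⁶)/(1.80) + (-1.04×10⁻⁶)/(0.860)] = 2.89×10⁴ V.

2.89×10⁴ V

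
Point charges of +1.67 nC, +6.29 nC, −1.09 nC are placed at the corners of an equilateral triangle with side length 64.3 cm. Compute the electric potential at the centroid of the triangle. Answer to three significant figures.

The total potential is the scalar sum of each charge's contribution, V = Σ kqᵢ/rᵢ.
The distance from each vertex to the centroid is a/√3 = 0.371 m.
V = k[(1.67×10⁻⁹)/(0.371) + (6.29×10⁻⁹)/(0.371) + (-1.09×10⁻⁹)/(0.371)] = 166 V.

166 V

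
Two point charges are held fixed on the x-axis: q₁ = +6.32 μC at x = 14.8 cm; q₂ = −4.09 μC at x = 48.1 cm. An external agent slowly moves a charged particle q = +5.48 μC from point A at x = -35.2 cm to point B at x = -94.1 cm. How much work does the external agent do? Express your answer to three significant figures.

For quasistatic motion the external work equals the change in potential energy: W_ext = qΔV = q(V_B − V_A).
At A: distances to the source charges are 0.500 m, 0.833 m; V_A = Σ kqᵢ/rᵢ = 6.95×10⁴ V.
At B: distances to the source charges are 1.09 m, 1.42 m; V_B = Σ kqᵢ/rᵢ = 2.63×10⁴ V.
ΔV = V_B − V_A = -4.32×10⁴ V.
W_ext = qΔV = (5.48×10⁻⁶ C)(-4.32×10⁴ V) = -0.237 J.

-0.237 J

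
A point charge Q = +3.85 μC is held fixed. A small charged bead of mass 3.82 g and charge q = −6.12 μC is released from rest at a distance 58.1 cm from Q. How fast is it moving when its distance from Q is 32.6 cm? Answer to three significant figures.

Only the electrostatic force acts, so mechanical energy is conserved: ½mv² = U₁ − U₂ = kQq(1/r₁ − 1/r₂).
U₁ − U₂ = (8.99×10⁹ N·m²/C²)(3.85×10⁻⁶ C)(-6.12×10⁻⁶ C)(1/0.581 − 1/0.326) = 0.285 J.
v = √(2·0.285/3.82×10⁻³) = 12.2 m/s.

12.2 m/s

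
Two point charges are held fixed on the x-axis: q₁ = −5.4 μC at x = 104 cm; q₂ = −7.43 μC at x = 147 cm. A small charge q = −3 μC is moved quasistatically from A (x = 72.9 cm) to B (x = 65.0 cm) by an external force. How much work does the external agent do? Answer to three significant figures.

For quasistatic motion the external work equals the change in potential energy: W_ext = qΔV = q(V_B − V_A).
At A: distances to the source charges are 0.311 m, 0.741 m; V_A = Σ kqᵢ/rᵢ = -2.46×10⁵ V.
At B: distances to the source charges are 0.390 m, 0.820 m; V_B = Σ kqᵢ/rᵢ = -2.06×10⁵ V.
ΔV = V_B − V_A = 4.03×10⁴ V.
W_ext = qΔV = (-3.00×10⁻⁶ C)(4.03×10⁴ V) = -0.121 J.

-0.121 J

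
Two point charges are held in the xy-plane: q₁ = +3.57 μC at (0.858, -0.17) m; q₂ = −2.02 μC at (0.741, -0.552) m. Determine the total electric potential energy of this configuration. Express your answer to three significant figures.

The work to assemble the configuration equals its total potential energy, U = Σ kqᵢqⱼ/rᵢⱼ over all pairs.
Pair separations: r₁₂ = 0.400 m.
U = (-0.162) = -0.162 J.

-0.162 J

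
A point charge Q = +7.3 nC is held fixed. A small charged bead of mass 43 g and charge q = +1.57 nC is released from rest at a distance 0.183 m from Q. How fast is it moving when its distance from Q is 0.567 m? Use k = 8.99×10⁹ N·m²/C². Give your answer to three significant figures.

4.21×10⁻³ m/s

Only the electrostatic force acts, so mechanical energy is conserved: ½mv² = U₁ − U₂ = kQq(1/r₁ − 1/r₂).
U₁ − U₂ = (8.99×10⁹ N·m²/C²)(7.30×10⁻⁹ C)(1.57×10⁻⁹ C)(1/0.183 − 1/0.567) = 3.81×10⁻⁷ J.
v = √(2·3.81×10⁻⁷/0.0430) = 4.21×10⁻³ m/s.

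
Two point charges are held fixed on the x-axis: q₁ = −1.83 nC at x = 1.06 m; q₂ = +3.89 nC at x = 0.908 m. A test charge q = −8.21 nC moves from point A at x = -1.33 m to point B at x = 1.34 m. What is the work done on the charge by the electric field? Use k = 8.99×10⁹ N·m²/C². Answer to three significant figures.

1.10×10⁻⁷ J

The work done by the electric force is W_field = −ΔU = −q(V_B − V_A) = q(V_A − V_B).
At A: distances to the source charges are 2.39 m, 2.24 m; V_A = Σ kqᵢ/rᵢ = 8.74 V.
At B: distances to the source charges are 0.280 m, 0.432 m; V_B = Σ kqᵢ/rᵢ = 22.2 V.
ΔV = V_B − V_A = 13.5 V.
W_field = −qΔV = −(-8.21×10⁻⁹ C)(13.5 V) = 1.10×10⁻⁷ J.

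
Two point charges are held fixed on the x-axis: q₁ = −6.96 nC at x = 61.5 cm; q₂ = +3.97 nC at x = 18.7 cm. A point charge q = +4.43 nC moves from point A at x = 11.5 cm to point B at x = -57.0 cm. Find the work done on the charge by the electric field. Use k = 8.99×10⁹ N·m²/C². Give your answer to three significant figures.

The work done by the electric force is W_field = −ΔU = −q(V_B − V_A) = q(V_A − V_B).
At A: distances to the source charges are 0.500 m, 0.0720 m; V_A = Σ kqᵢ/rᵢ = 371 V.
At B: distances to the source charges are 1.19 m, 0.757 m; V_B = Σ kqᵢ/rᵢ = -5.65 V.
ΔV = V_B − V_A = -376 V.
W_field = −qΔV = −(4.43×10⁻⁹ C)(-376 V) = 1.67×10⁻⁶ J.

1.67×10⁻⁶ J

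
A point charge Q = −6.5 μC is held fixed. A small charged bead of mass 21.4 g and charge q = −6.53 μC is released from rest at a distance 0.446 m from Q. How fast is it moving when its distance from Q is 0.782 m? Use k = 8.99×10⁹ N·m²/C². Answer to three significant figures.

Only the electrostatic force acts, so mechanical energy is conserved: ½mv² = U₁ − U₂ = kQq(1/r₁ − 1/r₂).
U₁ − U₂ = (8.99×10⁹ N·m²/C²)(-6.50×10⁻⁶ C)(-6.53×10⁻⁶ C)(1/0.446 − 1/0.782) = 0.368 J.
v = √(2·0.368/0.0214) = 5.86 m/s.

5.86 m/s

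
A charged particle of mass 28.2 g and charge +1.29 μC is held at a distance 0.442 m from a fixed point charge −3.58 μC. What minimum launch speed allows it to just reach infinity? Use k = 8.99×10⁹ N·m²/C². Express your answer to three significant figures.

To just escape, total mechanical energy must reach zero at infinity: ½mv²_min + U = 0, so ½mv²_min = −U = |kQq|/r.
|U| = |kQq|/r = (8.99×10⁹ N·m²/C²)(3.58×10⁻⁶)(1.29×10⁻⁶)/(0.442) = 0.0939 J.
v_min = √(2|U|/m) = √(2·0.0939/0.0282) = 2.58 m/s.

2.58 m/s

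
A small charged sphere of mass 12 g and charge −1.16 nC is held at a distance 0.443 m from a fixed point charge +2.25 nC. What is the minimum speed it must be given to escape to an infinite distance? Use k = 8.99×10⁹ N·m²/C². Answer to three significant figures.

2.97×10⁻³ m/s

To just escape, total mechanical energy must reach zero at infinity: ½mv²_min + U = 0, so ½mv²_min = −U = |kQq|/r.
|U| = |kQq|/r = (8.99×10⁹ N·m²/C²)(2.25×10⁻⁹)(1.16×10⁻⁹)/(0.443) = 5.30×10⁻⁸ J.
v_min = √(2|U|/m) = √(2·5.30×10⁻⁸/0.0120) = 2.97×10⁻³ m/s.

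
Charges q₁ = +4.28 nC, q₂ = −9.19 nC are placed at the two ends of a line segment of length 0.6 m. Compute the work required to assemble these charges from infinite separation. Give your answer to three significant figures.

-5.89×10⁻⁷ J

The assembly work is the sum of pairwise potential energies, U = Σ_{i<j} kqᵢqⱼ/rᵢⱼ.
The separation is r = 0.600 m.
U = (-5.89×10⁻⁷) = -5.89×10⁻⁷ J.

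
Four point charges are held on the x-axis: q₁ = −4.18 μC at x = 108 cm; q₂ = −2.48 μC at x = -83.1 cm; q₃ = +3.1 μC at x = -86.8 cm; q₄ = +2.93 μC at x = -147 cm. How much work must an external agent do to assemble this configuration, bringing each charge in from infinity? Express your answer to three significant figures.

The assembly work is the sum of pairwise potential energies, U = Σ_{i<j} kqᵢqⱼ/rᵢⱼ.
Pair separations: r₁₂ = 1.91 m, r₁₃ = 1.95 m, r₁₄ = 2.55 m, r₂₃ = 0.0370 m, r₂₄ = 0.639 m, r₃₄ = 0.602 m.
Summing all 6 pair terms gives U = -1.89 J.

-1.89 J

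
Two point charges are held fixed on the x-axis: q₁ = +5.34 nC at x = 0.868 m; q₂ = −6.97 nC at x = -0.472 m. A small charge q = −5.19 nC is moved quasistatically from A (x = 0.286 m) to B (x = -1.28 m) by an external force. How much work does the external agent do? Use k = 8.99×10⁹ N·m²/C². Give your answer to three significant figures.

For quasistatic motion the external work equals the change in potential energy: W_ext = qΔV = q(V_B − V_A).
At A: distances to the source charges are 0.582 m, 0.758 m; V_A = Σ kqᵢ/rᵢ = -0.180 V.
At B: distances to the source charges are 2.15 m, 0.808 m; V_B = Σ kqᵢ/rᵢ = -55.2 V.
ΔV = V_B − V_A = -55.0 V.
W_ext = qΔV = (-5.19×10⁻⁹ C)(-55.0 V) = 2.86×10⁻⁷ J.

2.86×10⁻⁷ J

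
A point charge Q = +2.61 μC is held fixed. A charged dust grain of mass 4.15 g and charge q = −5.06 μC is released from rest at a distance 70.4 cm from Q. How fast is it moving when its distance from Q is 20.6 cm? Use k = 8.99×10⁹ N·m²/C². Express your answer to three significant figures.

14.0 m/s

Only the electrostatic force acts, so mechanical energy is conserved: ½mv² = U₁ − U₂ = kQq(1/r₁ − 1/r₂).
U₁ − U₂ = (8.99×10⁹ N·m²/C²)(2.61×10⁻⁶ C)(-5.06×10⁻⁶ C)(1/0.704 − 1/0.206) = 0.408 J.
v = √(2·0.408/4.15×10⁻³) = 14.0 m/s.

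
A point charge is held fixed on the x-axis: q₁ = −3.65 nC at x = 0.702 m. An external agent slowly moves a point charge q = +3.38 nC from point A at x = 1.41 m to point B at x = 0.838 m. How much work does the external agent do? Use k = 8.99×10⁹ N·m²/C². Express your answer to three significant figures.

-6.59×10⁻⁷ J

For quasistatic motion the external work equals the change in potential energy: W_ext = qΔV = q(V_B − V_A).
At A: distance to the source charge is 0.708 m; V_A = kq₁/r = -46.3 V.
At B: distance to the source charge is 0.136 m; V_B = kq₁/r = -241 V.
ΔV = V_B − V_A = -195 V.
W_ext = qΔV = (3.38×10⁻⁹ C)(-195 V) = -6.59×10⁻⁷ J.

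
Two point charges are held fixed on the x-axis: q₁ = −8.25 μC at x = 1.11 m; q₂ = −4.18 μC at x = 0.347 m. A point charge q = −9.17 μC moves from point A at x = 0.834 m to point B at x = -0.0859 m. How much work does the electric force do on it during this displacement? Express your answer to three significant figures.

The work done by the electric force is W_field = −ΔU = −q(V_B − V_A) = q(V_A − V_B).
At A: distances to the source charges are 0.276 m, 0.487 m; V_A = Σ kqᵢ/rᵢ = -3.46×10⁵ V.
At B: distances to the source charges are 1.20 m, 0.433 m; V_B = Σ kqᵢ/rᵢ = -1.49×10⁵ V.
ΔV = V_B − V_A = 1.97×10⁵ V.
W_field = −qΔV = −(-9.17×10⁻⁶ C)(1.97×10⁵ V) = 1.81 J.

1.81 J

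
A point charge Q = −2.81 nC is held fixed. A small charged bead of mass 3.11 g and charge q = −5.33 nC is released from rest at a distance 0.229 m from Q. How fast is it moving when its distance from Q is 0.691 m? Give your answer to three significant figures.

Only the electrostatic force acts, so mechanical energy is conserved: ½mv² = U₁ − U₂ = kQq(1/r₁ − 1/r₂).
U₁ − U₂ = (8.99×10⁹ N·m²/C²)(-2.81×10⁻⁹ C)(-5.33×10⁻⁹ C)(1/0.229 − 1/0.691) = 3.93×10⁻⁷ J.
v = √(2·3.93×10⁻⁷/3.11×10⁻³) = 0.0159 m/s.

0.0159 m/s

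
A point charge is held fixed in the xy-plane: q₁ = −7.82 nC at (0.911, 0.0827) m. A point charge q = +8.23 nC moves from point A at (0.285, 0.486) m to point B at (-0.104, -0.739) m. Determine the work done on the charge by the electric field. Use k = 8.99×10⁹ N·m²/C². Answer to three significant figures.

-3.34×10⁻⁷ J

The work done by the electric force is W_field = −ΔU = −q(V_B − V_A) = q(V_A − V_B).
At A: distance to the source charge is 0.745 m; V_A = kq₁/r = -94.4 V.
At B: distance to the source charge is 1.31 m; V_B = kq₁/r = -53.8 V.
ΔV = V_B − V_A = 40.6 V.
W_field = −qΔV = −(8.23×10⁻⁹ C)(40.6 V) = -3.34×10⁻⁷ J.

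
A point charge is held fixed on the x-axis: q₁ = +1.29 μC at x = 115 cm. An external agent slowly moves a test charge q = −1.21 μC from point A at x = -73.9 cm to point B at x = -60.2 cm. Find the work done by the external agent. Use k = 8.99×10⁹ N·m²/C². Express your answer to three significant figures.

-5.81×10⁻⁴ J

For quasistatic motion the external work equals the change in potential energy: W_ext = qΔV = q(V_B − V_A).
At A: distance to the source charge is 1.89 m; V_A = kq₁/r = 6140 V.
At B: distance to the source charge is 1.75 m; V_B = kq₁/r = 6620 V.
ΔV = V_B − V_A = 480 V.
W_ext = qΔV = (-1.21×10⁻⁶ C)(480 V) = -5.81×10⁻⁴ J.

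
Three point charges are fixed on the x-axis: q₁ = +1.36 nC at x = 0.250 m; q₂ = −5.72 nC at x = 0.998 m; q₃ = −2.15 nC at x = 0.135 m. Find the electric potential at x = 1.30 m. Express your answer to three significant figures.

Electric potential is a scalar, so the contributions from each charge add algebraically: V = Σ kqᵢ/rᵢ.
Distances from the field point to each charge: r₁ = 1.05 m, r₂ = 0.302 m, r₃ = 1.17 m.
V = k[(1.36×10⁻⁹)/(1.05) + (-5.72×10⁻⁹)/(0.302) + (-2.15×10⁻⁹)/(1.17)] = -175 V.

-175 V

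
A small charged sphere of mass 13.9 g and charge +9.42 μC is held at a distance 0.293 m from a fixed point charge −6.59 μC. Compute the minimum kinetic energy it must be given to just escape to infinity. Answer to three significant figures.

To just escape, total mechanical energy must reach zero at infinity: ½mv²_min + U = 0, so ½mv²_min = −U = |kQq|/r.
|U| = |kQq|/r = (8.99×10⁹ N·m²/C²)(6.59×10⁻⁶)(9.42×10⁻⁶)/(0.293) = 1.90 J.

1.90 J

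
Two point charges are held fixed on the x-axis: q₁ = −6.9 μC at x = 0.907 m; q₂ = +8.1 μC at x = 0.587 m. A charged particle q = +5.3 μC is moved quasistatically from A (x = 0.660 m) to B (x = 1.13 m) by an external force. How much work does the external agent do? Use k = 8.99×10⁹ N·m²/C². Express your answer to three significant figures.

For quasistatic motion the external work equals the change in potential energy: W_ext = qΔV = q(V_B − V_A).
At A: distances to the source charges are 0.247 m, 0.0730 m; V_A = Σ kqᵢ/rᵢ = 7.46×10⁵ V.
At B: distances to the source charges are 0.223 m, 0.543 m; V_B = Σ kqᵢ/rᵢ = -1.44×10⁵ V.
ΔV = V_B − V_A = -8.90×10⁵ V.
W_ext = qΔV = (5.30×10⁻⁶ C)(-8.90×10⁵ V) = -4.72 J.

-4.72 J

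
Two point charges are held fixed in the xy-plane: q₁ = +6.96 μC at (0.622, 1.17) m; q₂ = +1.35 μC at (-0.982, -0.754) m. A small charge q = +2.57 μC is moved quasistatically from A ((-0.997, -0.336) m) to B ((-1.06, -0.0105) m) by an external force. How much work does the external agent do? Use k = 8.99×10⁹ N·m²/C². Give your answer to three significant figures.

For quasistatic motion the external work equals the change in potential energy: W_ext = qΔV = q(V_B − V_A).
At A: distances to the source charges are 2.21 m, 0.418 m; V_A = Σ kqᵢ/rᵢ = 5.73×10⁴ V.
At B: distances to the source charges are 2.05 m, 0.748 m; V_B = Σ kqᵢ/rᵢ = 4.67×10⁴ V.
ΔV = V_B − V_A = -1.06×10⁴ V.
W_ext = qΔV = (2.57×10⁻⁶ C)(-1.06×10⁴ V) = -0.0273 J.

-0.0273 J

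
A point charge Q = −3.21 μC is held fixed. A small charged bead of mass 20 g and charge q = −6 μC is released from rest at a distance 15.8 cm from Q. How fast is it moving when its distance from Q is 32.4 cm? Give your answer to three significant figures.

Only the electrostatic force acts, so mechanical energy is conserved: ½mv² = U₁ − U₂ = kQq(1/r₁ − 1/r₂).
U₁ − U₂ = (8.99×10⁹ N·m²/C²)(-3.21×10⁻⁶ C)(-6.00×10⁻⁶ C)(1/0.158 − 1/0.324) = 0.561 J.
v = √(2·0.561/0.0200) = 7.49 m/s.

7.49 m/s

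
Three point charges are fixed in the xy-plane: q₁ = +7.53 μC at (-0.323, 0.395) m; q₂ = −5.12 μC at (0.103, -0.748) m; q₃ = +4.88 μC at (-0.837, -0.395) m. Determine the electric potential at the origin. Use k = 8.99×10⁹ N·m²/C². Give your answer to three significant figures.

The total potential is the scalar sum of each charge's contribution, V = Σ kqᵢ/rᵢ.
Distances from the field point to each charge: r₁ = 0.510 m, r₂ = 0.755 m, r₃ = 0.926 m.
V = k[(7.53×10⁻⁶)/(0.510) + (-5.12×10⁻⁶)/(0.755) + (4.88×10⁻⁶)/(0.926)] = 1.19×10⁵ V.

1.19×10⁵ V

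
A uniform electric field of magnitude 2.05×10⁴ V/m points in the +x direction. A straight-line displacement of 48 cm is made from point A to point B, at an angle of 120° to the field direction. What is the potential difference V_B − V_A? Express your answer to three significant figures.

4920 V

Only the component of displacement along E changes the potential: ΔV = −E·d·cosθ.
ΔV = −(2.05×10⁴ V/m)(0.480 m)cos120° = 4920 V.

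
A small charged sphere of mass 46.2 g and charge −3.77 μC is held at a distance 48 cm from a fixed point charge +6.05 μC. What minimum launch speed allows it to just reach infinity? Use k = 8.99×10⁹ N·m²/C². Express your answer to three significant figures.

To just escape, total mechanical energy must reach zero at infinity: ½mv²_min + U = 0, so ½mv²_min = −U = |kQq|/r.
|U| = |kQq|/r = (8.99×10⁹ N·m²/C²)(6.05×10⁻⁶)(3.77×10⁻⁶)/(0.480) = 0.427 J.
v_min = √(2|U|/m) = √(2·0.427/0.0462) = 4.30 m/s.

4.30 m/s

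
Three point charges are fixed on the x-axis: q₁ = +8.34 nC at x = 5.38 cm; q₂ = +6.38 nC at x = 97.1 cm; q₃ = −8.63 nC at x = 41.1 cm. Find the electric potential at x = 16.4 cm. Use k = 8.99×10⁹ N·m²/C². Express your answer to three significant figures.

The total potential is the scalar sum of each charge's contribution, V = Σ kqᵢ/rᵢ.
Distances from the field point to each charge: r₁ = 0.110 m, r₂ = 0.807 m, r₃ = 0.247 m.
V = k[(8.34×10⁻⁹)/(0.110) + (6.38×10⁻⁹)/(0.807) + (-8.63×10⁻⁹)/(0.247)] = 437 V.

437 V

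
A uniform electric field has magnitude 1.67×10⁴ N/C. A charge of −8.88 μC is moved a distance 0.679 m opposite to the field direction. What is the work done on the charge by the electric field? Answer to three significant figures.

The potential change for a displacement 0.679 m opposite to the field direction is ΔV = +Ed = 1.13×10⁴ V.
W_field = −qΔV = 0.101 J.

0.101 J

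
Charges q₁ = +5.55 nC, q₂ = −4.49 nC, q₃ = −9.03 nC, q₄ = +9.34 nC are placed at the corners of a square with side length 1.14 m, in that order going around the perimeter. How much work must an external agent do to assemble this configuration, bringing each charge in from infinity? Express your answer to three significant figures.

The work to assemble the configuration equals its total potential energy, U = Σ kqᵢqⱼ/rᵢⱼ over all pairs.
The four side pairs have separation 1.14 m and the two diagonal pairs 1.61 m.
Summing all 6 pair terms gives U = -6.46×10⁻⁷ J.

-6.46×10⁻⁷ J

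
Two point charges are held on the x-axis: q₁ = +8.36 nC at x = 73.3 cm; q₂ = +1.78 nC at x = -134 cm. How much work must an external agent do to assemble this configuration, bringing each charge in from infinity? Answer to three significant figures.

6.45×10⁻⁸ J

The assembly work is the sum of pairwise potential energies, U = Σ_{i<j} kqᵢqⱼ/rᵢⱼ.
Pair separations: r₁₂ = 2.07 m.
U = (6.45×10⁻⁸) = 6.45×10⁻⁸ J.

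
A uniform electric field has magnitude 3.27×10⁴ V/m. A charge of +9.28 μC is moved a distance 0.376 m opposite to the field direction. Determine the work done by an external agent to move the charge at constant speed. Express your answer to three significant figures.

0.114 J

The potential change for a displacement 0.376 m opposite to the field direction is ΔV = +Ed = 1.23×10⁴ V.
W_ext = qΔV = 0.114 J.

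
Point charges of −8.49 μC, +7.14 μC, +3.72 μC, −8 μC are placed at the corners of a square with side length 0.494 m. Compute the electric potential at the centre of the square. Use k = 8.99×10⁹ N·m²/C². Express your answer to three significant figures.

-1.45×10⁵ V

Electric potential is a scalar, so the contributions from each charge add algebraically: V = Σ kqᵢ/rᵢ.
The distance from each corner to the centre is a√2/2 = 0.349 m.
V = k[(-8.49×10⁻⁶)/(0.349) + (7.14×10⁻⁶)/(0.349) + (3.72×10⁻⁶)/(0.349) + (-8.00×10⁻⁶)/(0.349)] = -1.45×10⁵ V.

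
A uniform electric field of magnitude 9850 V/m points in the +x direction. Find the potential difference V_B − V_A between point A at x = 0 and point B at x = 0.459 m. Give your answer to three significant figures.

In a uniform field, potential decreases in the direction of E: V_B − V_A = −E·Δx.
V_B − V_A = −(9850 V/m)(0.459 m) = -4520 V.

-4520 V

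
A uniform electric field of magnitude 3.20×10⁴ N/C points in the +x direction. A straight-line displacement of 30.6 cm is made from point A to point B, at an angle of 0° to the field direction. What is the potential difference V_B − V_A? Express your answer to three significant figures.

Only the component of displacement along E changes the potential: ΔV = −E·d·cosθ.
ΔV = −(3.20×10⁴ V/m)(0.306 m)cos0° = -9790 V.

-9790 V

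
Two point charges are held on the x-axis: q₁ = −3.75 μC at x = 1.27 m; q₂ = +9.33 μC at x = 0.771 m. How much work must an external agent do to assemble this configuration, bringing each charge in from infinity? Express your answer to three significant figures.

-0.630 J

The assembly work is the sum of pairwise potential energies, U = Σ_{i<j} kqᵢqⱼ/rᵢⱼ.
Pair separations: r₁₂ = 0.499 m.
U = (-0.630) = -0.630 J.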